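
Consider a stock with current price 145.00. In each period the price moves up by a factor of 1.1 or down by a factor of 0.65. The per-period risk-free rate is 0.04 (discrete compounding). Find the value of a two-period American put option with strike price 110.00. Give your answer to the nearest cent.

Risk-neutral probability p = (1 + 0.04 − 0.65)/(1.1 − 0.65) = 0.3900/0.4500 = 0.8667
Terminal stock prices: S_uu = 175.5, S_ud = 103.7, S_dd = 61.26
Terminal payoffs (K − S): max(-65.45, 0) = 0, max(6.325, 0) = 6.325, max(48.74, 0) = 48.74
Node u (S = 159.5): continuation = 1/1.04·[0.8667·0.0000 + 0.1333·6.3250] = 0.8109; exercise value = 0.0000 ≤ continuation, so V_u = 0.8109
Node d (S = 94.25): continuation = 1/1.04·[0.8667·6.3250 + 0.1333·48.7375] = 11.5192; exercise value = 15.7500 > continuation, so V_d = 15.7500 (exercise)
Node 0 (S = 145): continuation = 1/1.04·[0.8667·0.8109 + 0.1333·15.7500] = 2.6950; exercise value = 0.0000 ≤ continuation, so V_0 = 2.6950

2.69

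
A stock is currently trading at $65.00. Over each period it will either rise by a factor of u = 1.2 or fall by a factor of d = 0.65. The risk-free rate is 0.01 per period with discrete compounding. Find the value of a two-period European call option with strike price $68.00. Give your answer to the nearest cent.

Risk-neutral probability p = (1 + 0.01 − 0.65)/(1.2 − 0.65) = 0.3600/0.5500 = 0.6545
Terminal stock prices: S_uu = 93.6, S_ud = 50.7, S_dd = 27.46
Terminal payoffs (S − K): max(25.6, 0) = 25.6, max(-17.3, 0) = 0, max(-40.54, 0) = 0
Node u (S = 78): V_u = 1/1.01·[0.6545·25.6000 + 0.3455·0.0000] = 16.5905
Node d (S = 42.25): V_d = 1/1.01·[0.6545·0.0000 + 0.3455·0.0000] = 0.0000
Node 0 (S = 65): V_0 = 1/1.01·[0.6545·16.5905 + 0.3455·0.0000] = 10.7517

$10.75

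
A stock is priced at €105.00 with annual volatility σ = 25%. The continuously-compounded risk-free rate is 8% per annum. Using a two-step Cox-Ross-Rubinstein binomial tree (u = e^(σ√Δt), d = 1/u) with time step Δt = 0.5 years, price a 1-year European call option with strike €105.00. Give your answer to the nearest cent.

€13.39

CRR parameters: u = e^(σ√Δt) = e^(0.25·√0.5) = 1.1934, d = 1/u = 0.8380
Per-period rate: rΔt = 0.08·0.5 = 0.04, so R = e^0.04 = 1.0408
Risk-neutral probability p = (e^0.04 − 0.8380)/(1.1934 − 0.8380) = 0.2028/0.3554 = 0.5708
Terminal stock prices: S_uu = 149.5, S_ud = 105, S_dd = 73.73
Terminal payoffs (S − K): max(44.53, 0) = 44.53, max(0, 0) = 0, max(-31.27, 0) = 0
Node u (S = 125.3): V_u = e^(−0.04)·[0.5708·44.5325 + 0.4292·0.0000] = 24.4204
Node d (S = 87.99): V_d = e^(−0.04)·[0.5708·0.0000 + 0.4292·0.0000] = 0.0000
Node 0 (S = 105): V_0 = e^(−0.04)·[0.5708·24.4204 + 0.4292·0.0000] = 13.3915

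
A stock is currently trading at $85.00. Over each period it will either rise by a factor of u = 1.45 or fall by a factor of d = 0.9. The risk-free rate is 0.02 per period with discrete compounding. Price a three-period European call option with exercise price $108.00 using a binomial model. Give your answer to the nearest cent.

Risk-neutral probability p = (1 + 0.02 − 0.9)/(1.45 − 0.9) = 0.1200/0.5500 = 0.2182
Terminal stock prices: S_uuu = 259.1, S_uud = 160.8, S_udd = 99.83, S_ddd = 61.97
Terminal payoffs (S − K): max(151.1, 0) = 151.1, max(52.84, 0) = 52.84, max(-8.167, 0) = 0, max(-46.03, 0) = 0
Node uu (S = 178.7): V_uu = 1/1.02·[0.2182·151.1331 + 0.7818·52.8413] = 72.8301
Node ud (S = 110.9): V_ud = 1/1.02·[0.2182·52.8413 + 0.7818·0.0000] = 11.3029
Node dd (S = 68.85): V_dd = 1/1.02·[0.2182·0.0000 + 0.7818·0.0000] = 0.0000
Node u (S = 123.2): V_u = 1/1.02·[0.2182·72.8301 + 0.7818·11.3029] = 24.2422
Node d (S = 76.5): V_d = 1/1.02·[0.2182·11.3029 + 0.7818·0.0000] = 2.4177
Node 0 (S = 85): V_0 = 1/1.02·[0.2182·24.2422 + 0.7818·2.4177] = 7.0387

$7.04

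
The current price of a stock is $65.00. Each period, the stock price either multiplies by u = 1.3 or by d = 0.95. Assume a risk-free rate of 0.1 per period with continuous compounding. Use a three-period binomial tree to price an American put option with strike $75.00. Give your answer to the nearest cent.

Risk-neutral probability p = (e^0.1 − 0.95)/(1.3 − 0.95) = 0.1552/0.3500 = 0.4433
Terminal stock prices: S_uuu = 142.8, S_uud = 104.4, S_udd = 76.26, S_ddd = 55.73
Terminal payoffs (K − S): max(-67.81, 0) = 0, max(-29.36, 0) = 0, max(-1.261, 0) = 0, max(19.27, 0) = 19.27
Node uu (S = 109.9): continuation = e^(−0.1)·[0.4433·0.0000 + 0.5567·0.0000] = 0.0000; exercise value = 0.0000 ≤ continuation, so V_uu = 0.0000
Node ud (S = 80.27): continuation = e^(−0.1)·[0.4433·0.0000 + 0.5567·0.0000] = 0.0000; exercise value = 0.0000 ≤ continuation, so V_ud = 0.0000
Node dd (S = 58.66): continuation = e^(−0.1)·[0.4433·0.0000 + 0.5567·19.2706] = 9.7063; exercise value = 16.3375 > continuation, so V_dd = 16.3375 (exercise)
Node u (S = 84.5): continuation = e^(−0.1)·[0.4433·0.0000 + 0.5567·0.0000] = 0.0000; exercise value = 0.0000 ≤ continuation, so V_u = 0.0000
Node d (S = 61.75): continuation = e^(−0.1)·[0.4433·0.0000 + 0.5567·16.3375] = 8.2289; exercise value = 13.2500 > continuation, so V_d = 13.2500 (exercise)
Node 0 (S = 65): continuation = e^(−0.1)·[0.4433·0.0000 + 0.5567·13.2500] = 6.6738; exercise value = 10.0000 > continuation, so V_0 = 10.0000 (exercise)

$10.00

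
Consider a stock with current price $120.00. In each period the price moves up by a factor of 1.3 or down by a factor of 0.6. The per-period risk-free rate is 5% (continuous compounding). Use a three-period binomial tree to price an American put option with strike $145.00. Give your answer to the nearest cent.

$38.29

Risk-neutral probability p = (e^0.05 − 0.6)/(1.3 − 0.6) = 0.4513/0.7000 = 0.6447
Terminal stock prices: S_uuu = 263.6, S_uud = 121.7, S_udd = 56.16, S_ddd = 25.92
Terminal payoffs (K − S): max(-118.6, 0) = 0, max(23.32, 0) = 23.32, max(88.84, 0) = 88.84, max(119.1, 0) = 119.1
Node uu (S = 202.8): continuation = e^(−0.05)·[0.6447·0.0000 + 0.3553·23.3200] = 7.8821; exercise value = 0.0000 ≤ continuation, so V_uu = 7.8821
Node ud (S = 93.6): continuation = e^(−0.05)·[0.6447·23.3200 + 0.3553·88.8400] = 44.3283; exercise value = 51.4000 > continuation, so V_ud = 51.4000 (exercise)
Node dd (S = 43.2): continuation = e^(−0.05)·[0.6447·88.8400 + 0.3553·119.0800] = 94.7283; exercise value = 101.8000 > continuation, so V_dd = 101.8000 (exercise)
Node u (S = 156): continuation = e^(−0.05)·[0.6447·7.8821 + 0.3553·51.4000] = 22.2066; exercise value = 0.0000 ≤ continuation, so V_u = 22.2066
Node d (S = 72): continuation = e^(−0.05)·[0.6447·51.4000 + 0.3553·101.8000] = 65.9283; exercise value = 73.0000 > continuation, so V_d = 73.0000 (exercise)
Node 0 (S = 120): continuation = e^(−0.05)·[0.6447·22.2066 + 0.3553·73.0000] = 38.2916; exercise value = 25.0000 ≤ continuation, so V_0 = 38.2916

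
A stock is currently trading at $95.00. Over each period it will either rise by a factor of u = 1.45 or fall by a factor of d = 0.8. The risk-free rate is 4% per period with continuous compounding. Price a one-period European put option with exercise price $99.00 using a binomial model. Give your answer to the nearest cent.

Risk-neutral probability p = (e^0.04 − 0.8)/(1.45 − 0.8) = 0.2408/0.6500 = 0.3705
Terminal stock prices: S_u = 137.8, S_d = 76
Terminal payoffs (K − S): max(-38.75, 0) = 0, max(23, 0) = 23
Node 0 (S = 95): V_0 = e^(−0.04)·[0.3705·0.0000 + 0.6295·23.0000] = 13.9113

$13.91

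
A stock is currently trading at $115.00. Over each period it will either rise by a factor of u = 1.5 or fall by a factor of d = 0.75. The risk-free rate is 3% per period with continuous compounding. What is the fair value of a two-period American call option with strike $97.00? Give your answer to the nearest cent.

Risk-neutral probability p = (e^0.03 − 0.75)/(1.5 − 0.75) = 0.2805/0.7500 = 0.3739
Terminal stock prices: S_uu = 258.8, S_ud = 129.4, S_dd = 64.69
Terminal payoffs (S − K): max(161.8, 0) = 161.8, max(32.38, 0) = 32.38, max(-32.31, 0) = 0
Node u (S = 172.5): continuation = e^(−0.03)·[0.3739·161.7500 + 0.6261·32.3750] = 78.3668; exercise value = 75.5000 ≤ continuation, so V_u = 78.3668
Node d (S = 86.25): continuation = e^(−0.03)·[0.3739·32.3750 + 0.6261·0.0000] = 11.7485; exercise value = 0.0000 ≤ continuation, so V_d = 11.7485
Node 0 (S = 115): continuation = e^(−0.03)·[0.3739·78.3668 + 0.6261·11.7485] = 35.5762; exercise value = 18.0000 ≤ continuation, so V_0 = 35.5762

$35.58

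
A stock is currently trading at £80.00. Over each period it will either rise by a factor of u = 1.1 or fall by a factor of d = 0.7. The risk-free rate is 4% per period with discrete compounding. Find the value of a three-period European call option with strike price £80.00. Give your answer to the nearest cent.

Risk-neutral probability p = (1 + 0.04 − 0.7)/(1.1 − 0.7) = 0.3400/0.4000 = 0.8500
Terminal stock prices: S_uuu = 106.5, S_uud = 67.76, S_udd = 43.12, S_ddd = 27.44
Terminal payoffs (S − K): max(26.48, 0) = 26.48, max(-12.24, 0) = 0, max(-36.88, 0) = 0, max(-52.56, 0) = 0
Node uu (S = 96.8): V_uu = 1/1.04·[0.8500·26.4800 + 0.1500·0.0000] = 21.6423
Node ud (S = 61.6): V_ud = 1/1.04·[0.8500·0.0000 + 0.1500·0.0000] = 0.0000
Node dd (S = 39.2): V_dd = 1/1.04·[0.8500·0.0000 + 0.1500·0.0000] = 0.0000
Node u (S = 88): V_u = 1/1.04·[0.8500·21.6423 + 0.1500·0.0000] = 17.6884
Node d (S = 56): V_d = 1/1.04·[0.8500·0.0000 + 0.1500·0.0000] = 0.0000
Node 0 (S = 80): V_0 = 1/1.04·[0.8500·17.6884 + 0.1500·0.0000] = 14.4569

£14.46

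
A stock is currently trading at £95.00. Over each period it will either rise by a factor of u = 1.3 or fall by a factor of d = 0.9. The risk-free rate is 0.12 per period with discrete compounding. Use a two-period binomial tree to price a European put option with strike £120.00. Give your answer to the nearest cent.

£10.44

Risk-neutral probability p = (1 + 0.12 − 0.9)/(1.3 − 0.9) = 0.2200/0.4000 = 0.5500
Terminal stock prices: S_uu = 160.6, S_ud = 111.2, S_dd = 76.95
Terminal payoffs (K − S): max(-40.55, 0) = 0, max(8.85, 0) = 8.85, max(43.05, 0) = 43.05
Node u (S = 123.5): V_u = 1/1.12·[0.5500·0.0000 + 0.4500·8.8500] = 3.5558
Node d (S = 85.5): V_d = 1/1.12·[0.5500·8.8500 + 0.4500·43.0500] = 21.6429
Node 0 (S = 95): V_0 = 1/1.12·[0.5500·3.5558 + 0.4500·21.6429] = 10.4419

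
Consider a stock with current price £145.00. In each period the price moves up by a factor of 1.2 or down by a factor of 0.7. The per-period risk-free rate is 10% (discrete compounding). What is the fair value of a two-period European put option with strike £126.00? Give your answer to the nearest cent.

£2.93

Risk-neutral probability p = (1 + 0.1 − 0.7)/(1.2 − 0.7) = 0.4000/0.5000 = 0.8000
Terminal stock prices: S_uu = 208.8, S_ud = 121.8, S_dd = 71.05
Terminal payoffs (K − S): max(-82.8, 0) = 0, max(4.2, 0) = 4.2, max(54.95, 0) = 54.95
Node u (S = 174): V_u = 1/1.1·[0.8000·0.0000 + 0.2000·4.2000] = 0.7636
Node d (S = 101.5): V_d = 1/1.1·[0.8000·4.2000 + 0.2000·54.9500] = 13.0455
Node 0 (S = 145): V_0 = 1/1.1·[0.8000·0.7636 + 0.2000·13.0455] = 2.9273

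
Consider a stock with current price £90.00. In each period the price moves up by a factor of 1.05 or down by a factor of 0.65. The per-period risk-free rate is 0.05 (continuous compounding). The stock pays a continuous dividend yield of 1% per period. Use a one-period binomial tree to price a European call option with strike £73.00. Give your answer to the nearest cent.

£19.98

Per-period risk-free factor R = e^0.05 = 1.0513; dividend-adjusted growth = e^(0.05−0.01) = 1.0408.
Risk-neutral probability p = (1.0408 − 0.65)/(1.05 − 0.65) = 0.3908/0.4000 = 0.9770
Terminal stock prices: S_u = 94.5, S_d = 58.5
Terminal payoffs (S − K): max(21.5, 0) = 21.5, max(-14.5, 0) = 0
Node 0 (S = 90): V_0 = e^(−0.05)·[0.9770·21.5000 + 0.0230·0.0000] = 19.9816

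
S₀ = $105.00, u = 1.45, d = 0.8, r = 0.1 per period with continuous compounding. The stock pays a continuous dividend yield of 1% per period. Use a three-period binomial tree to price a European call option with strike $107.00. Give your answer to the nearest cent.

$31.98

Per-period risk-free factor R = e^0.1 = 1.1052; dividend-adjusted growth = e^(0.1−0.01) = 1.0942.
Risk-neutral probability p = (1.0942 − 0.8)/(1.45 − 0.8) = 0.2942/0.6500 = 0.4526
Terminal stock prices: S_uuu = 320.1, S_uud = 176.6, S_udd = 97.44, S_ddd = 53.76
Terminal payoffs (S − K): max(213.1, 0) = 213.1, max(69.61, 0) = 69.61, max(-9.56, 0) = 0, max(-53.24, 0) = 0
Node uu (S = 220.8): V_uu = e^(−0.1)·[0.4526·213.1056 + 0.5474·69.6100] = 121.7483
Node ud (S = 121.8): V_ud = e^(−0.1)·[0.4526·69.6100 + 0.5474·0.0000] = 28.5058
Node dd (S = 67.2): V_dd = e^(−0.1)·[0.4526·0.0000 + 0.5474·0.0000] = 0.0000
Node u (S = 152.2): V_u = e^(−0.1)·[0.4526·121.7483 + 0.5474·28.5058] = 63.9766
Node d (S = 84): V_d = e^(−0.1)·[0.4526·28.5058 + 0.5474·0.0000] = 11.6733
Node 0 (S = 105): V_0 = e^(−0.1)·[0.4526·63.9766 + 0.5474·11.6733] = 31.9811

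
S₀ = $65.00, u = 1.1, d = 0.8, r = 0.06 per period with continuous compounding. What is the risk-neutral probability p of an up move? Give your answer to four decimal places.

Risk-neutral probability p = (e^0.06 − 0.8)/(1.1 − 0.8) = 0.2618/0.3000 = 0.8728

p = 0.8728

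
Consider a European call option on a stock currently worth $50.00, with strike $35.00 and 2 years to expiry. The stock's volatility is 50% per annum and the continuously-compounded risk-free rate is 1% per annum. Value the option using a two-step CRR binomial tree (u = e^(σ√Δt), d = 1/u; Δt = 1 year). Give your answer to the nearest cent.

CRR parameters: u = e^(σ√Δt) = e^(0.5·√1) = 1.6487, d = 1/u = 0.6065
Per-period rate: rΔt = 0.01·1 = 0.01, so R = e^0.01 = 1.0101
Risk-neutral probability p = (e^0.01 − 0.6065)/(1.6487 − 0.6065) = 0.4035/1.0422 = 0.3872
Terminal stock prices: S_uu = 135.9, S_ud = 50, S_dd = 18.39
Terminal payoffs (S − K): max(100.9, 0) = 100.9, max(15, 0) = 15, max(-16.61, 0) = 0
Node u (S = 82.44): V_u = e^(−0.01)·[0.3872·100.9141 + 0.6128·15.0000] = 47.7843
Node d (S = 30.33): V_d = e^(−0.01)·[0.3872·15.0000 + 0.6128·0.0000] = 5.7500
Node 0 (S = 50): V_0 = e^(−0.01)·[0.3872·47.7843 + 0.6128·5.7500] = 21.8058

$21.81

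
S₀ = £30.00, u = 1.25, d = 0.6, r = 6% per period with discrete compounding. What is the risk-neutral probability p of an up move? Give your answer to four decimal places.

p = 0.7077

Risk-neutral probability p = (1 + 0.06 − 0.6)/(1.25 − 0.6) = 0.4600/0.6500 = 0.7077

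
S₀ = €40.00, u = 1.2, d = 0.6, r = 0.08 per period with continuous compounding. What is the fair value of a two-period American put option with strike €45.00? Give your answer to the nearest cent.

€5.93

Risk-neutral probability p = (e^0.08 − 0.6)/(1.2 − 0.6) = 0.4833/0.6000 = 0.8055
Terminal stock prices: S_uu = 57.6, S_ud = 28.8, S_dd = 14.4
Terminal payoffs (K − S): max(-12.6, 0) = 0, max(16.2, 0) = 16.2, max(30.6, 0) = 30.6
Node u (S = 48): continuation = e^(−0.08)·[0.8055·0.0000 + 0.1945·16.2000] = 2.9090; exercise value = 0.0000 ≤ continuation, so V_u = 2.9090
Node d (S = 24): continuation = e^(−0.08)·[0.8055·16.2000 + 0.1945·30.6000] = 17.5402; exercise value = 21.0000 > continuation, so V_d = 21.0000 (exercise)
Node 0 (S = 40): continuation = e^(−0.08)·[0.8055·2.9090 + 0.1945·21.0000] = 5.9339; exercise value = 5.0000 ≤ continuation, so V_0 = 5.9339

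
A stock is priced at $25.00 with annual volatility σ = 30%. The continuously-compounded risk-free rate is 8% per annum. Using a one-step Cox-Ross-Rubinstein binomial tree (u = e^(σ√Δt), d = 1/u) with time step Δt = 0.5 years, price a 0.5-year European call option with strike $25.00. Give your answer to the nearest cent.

$3.08

CRR parameters: u = e^(σ√Δt) = e^(0.3·√0.5) = 1.2363, d = 1/u = 0.8089
Per-period rate: rΔt = 0.08·0.5 = 0.04, so R = e^0.04 = 1.0408
Risk-neutral probability p = (e^0.04 − 0.8089)/(1.2363 − 0.8089) = 0.2320/0.4275 = 0.5426
Terminal stock prices: S_u = 30.91, S_d = 20.22
Terminal payoffs (S − K): max(5.908, 0) = 5.908, max(-4.779, 0) = 0
Node 0 (S = 25): V_0 = e^(−0.04)·[0.5426·5.9078 + 0.4574·0.0000] = 3.0801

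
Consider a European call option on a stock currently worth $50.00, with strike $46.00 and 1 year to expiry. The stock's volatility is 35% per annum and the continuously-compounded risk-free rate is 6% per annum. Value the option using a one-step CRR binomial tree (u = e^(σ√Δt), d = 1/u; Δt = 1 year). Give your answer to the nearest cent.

CRR parameters: u = e^(σ√Δt) = e^(0.35·√1) = 1.4191, d = 1/u = 0.7047
Per-period rate: rΔt = 0.06·1 = 0.06, so R = e^0.06 = 1.0618
Risk-neutral probability p = (e^0.06 − 0.7047)/(1.4191 − 0.7047) = 0.3571/0.7144 = 0.4999
Terminal stock prices: S_u = 70.95, S_d = 35.23
Terminal payoffs (S − K): max(24.95, 0) = 24.95, max(-10.77, 0) = 0
Node 0 (S = 50): V_0 = e^(−0.06)·[0.4999·24.9534 + 0.5001·0.0000] = 11.7487

$11.75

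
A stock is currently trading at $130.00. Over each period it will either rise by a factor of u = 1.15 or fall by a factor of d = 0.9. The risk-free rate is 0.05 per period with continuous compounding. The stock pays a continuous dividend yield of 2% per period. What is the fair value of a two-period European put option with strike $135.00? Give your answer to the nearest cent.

Per-period risk-free factor R = e^0.05 = 1.0513; dividend-adjusted growth = e^(0.05−0.02) = 1.0305.
Risk-neutral probability p = (1.0305 − 0.9)/(1.15 − 0.9) = 0.1305/0.2500 = 0.5218
Terminal stock prices: S_uu = 171.9, S_ud = 134.6, S_dd = 105.3
Terminal payoffs (K − S): max(-36.92, 0) = 0, max(0.45, 0) = 0.45, max(29.7, 0) = 29.7
Node u (S = 149.5): V_u = e^(−0.05)·[0.5218·0.0000 + 0.4782·0.4500] = 0.2047
Node d (S = 117): V_d = e^(−0.05)·[0.5218·0.4500 + 0.4782·29.7000] = 13.7327
Node 0 (S = 130): V_0 = e^(−0.05)·[0.5218·0.2047 + 0.4782·13.7327] = 6.3481

$6.35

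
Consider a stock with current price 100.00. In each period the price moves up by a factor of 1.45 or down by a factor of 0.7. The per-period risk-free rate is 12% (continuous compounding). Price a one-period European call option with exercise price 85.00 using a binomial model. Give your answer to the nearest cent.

30.33

Risk-neutral probability p = (e^0.12 − 0.7)/(1.45 − 0.7) = 0.4275/0.7500 = 0.5700
Terminal stock prices: S_u = 145, S_d = 70
Terminal payoffs (S − K): max(60, 0) = 60, max(-15, 0) = 0
Node 0 (S = 100): V_0 = e^(−0.12)·[0.5700·60.0000 + 0.4300·0.0000] = 30.3325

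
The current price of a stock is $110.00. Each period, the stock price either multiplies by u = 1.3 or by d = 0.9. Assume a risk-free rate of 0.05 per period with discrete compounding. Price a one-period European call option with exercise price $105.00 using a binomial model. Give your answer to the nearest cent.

Risk-neutral probability p = (1 + 0.05 − 0.9)/(1.3 − 0.9) = 0.1500/0.4000 = 0.3750
Terminal stock prices: S_u = 143, S_d = 99
Terminal payoffs (S − K): max(38, 0) = 38, max(-6, 0) = 0
Node 0 (S = 110): V_0 = 1/1.05·[0.3750·38.0000 + 0.6250·0.0000] = 13.5714

$13.57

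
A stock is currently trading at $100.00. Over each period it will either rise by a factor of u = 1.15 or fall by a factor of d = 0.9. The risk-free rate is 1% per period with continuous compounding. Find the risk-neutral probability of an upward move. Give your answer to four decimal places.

Risk-neutral probability p = (e^0.01 − 0.9)/(1.15 − 0.9) = 0.1101/0.2500 = 0.4402

p = 0.4402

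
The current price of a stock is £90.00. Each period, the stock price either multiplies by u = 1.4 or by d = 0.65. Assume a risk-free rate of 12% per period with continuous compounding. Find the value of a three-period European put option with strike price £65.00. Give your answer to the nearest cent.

Risk-neutral probability p = (e^0.12 − 0.65)/(1.4 − 0.65) = 0.4775/0.7500 = 0.6367
Terminal stock prices: S_uuu = 247, S_uud = 114.7, S_udd = 53.23, S_ddd = 24.72
Terminal payoffs (K − S): max(-182, 0) = 0, max(-49.66, 0) = 0, max(11.77, 0) = 11.77, max(40.28, 0) = 40.28
Node uu (S = 176.4): V_uu = e^(−0.12)·[0.6367·0.0000 + 0.3633·0.0000] = 0.0000
Node ud (S = 81.9): V_ud = e^(−0.12)·[0.6367·0.0000 + 0.3633·11.7650] = 3.7913
Node dd (S = 38.03): V_dd = e^(−0.12)·[0.6367·11.7650 + 0.3633·40.2837] = 19.6248
Node u (S = 126): V_u = e^(−0.12)·[0.6367·0.0000 + 0.3633·3.7913] = 1.2217
Node d (S = 58.5): V_d = e^(−0.12)·[0.6367·3.7913 + 0.3633·19.6248] = 8.4650
Node 0 (S = 90): V_0 = e^(−0.12)·[0.6367·1.2217 + 0.3633·8.4650] = 3.4177

£3.42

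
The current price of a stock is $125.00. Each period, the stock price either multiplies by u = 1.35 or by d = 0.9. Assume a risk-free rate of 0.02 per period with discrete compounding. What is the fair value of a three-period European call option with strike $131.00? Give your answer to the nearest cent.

Risk-neutral probability p = (1 + 0.02 − 0.9)/(1.35 − 0.9) = 0.1200/0.4500 = 0.2667
Terminal stock prices: S_uuu = 307.5, S_uud = 205, S_udd = 136.7, S_ddd = 91.13
Terminal payoffs (S − K): max(176.5, 0) = 176.5, max(74.03, 0) = 74.03, max(5.688, 0) = 5.688, max(-39.87, 0) = 0
Node uu (S = 227.8): V_uu = 1/1.02·[0.2667·176.5469 + 0.7333·74.0313] = 99.3811
Node ud (S = 151.9): V_ud = 1/1.02·[0.2667·74.0313 + 0.7333·5.6875] = 23.4436
Node dd (S = 101.2): V_dd = 1/1.02·[0.2667·5.6875 + 0.7333·0.0000] = 1.4869
Node u (S = 168.8): V_u = 1/1.02·[0.2667·99.3811 + 0.7333·23.4436] = 42.8369
Node d (S = 112.5): V_d = 1/1.02·[0.2667·23.4436 + 0.7333·1.4869] = 7.1981
Node 0 (S = 125): V_0 = 1/1.02·[0.2667·42.8369 + 0.7333·7.1981] = 16.3743

$16.37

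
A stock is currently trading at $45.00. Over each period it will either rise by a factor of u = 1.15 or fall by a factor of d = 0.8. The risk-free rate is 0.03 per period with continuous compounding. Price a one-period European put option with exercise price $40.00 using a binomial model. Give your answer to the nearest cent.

Risk-neutral probability p = (e^0.03 − 0.8)/(1.15 − 0.8) = 0.2305/0.3500 = 0.6584
Terminal stock prices: S_u = 51.75, S_d = 36
Terminal payoffs (K − S): max(-11.75, 0) = 0, max(4, 0) = 4
Node 0 (S = 45): V_0 = e^(−0.03)·[0.6584·0.0000 + 0.3416·4.0000] = 1.3259

$1.33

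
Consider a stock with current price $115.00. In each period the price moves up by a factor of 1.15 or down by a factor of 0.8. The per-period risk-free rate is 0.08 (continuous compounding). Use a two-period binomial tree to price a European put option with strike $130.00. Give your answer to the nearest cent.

$8.11

Risk-neutral probability p = (e^0.08 − 0.8)/(1.15 − 0.8) = 0.2833/0.3500 = 0.8094
Terminal stock prices: S_uu = 152.1, S_ud = 105.8, S_dd = 73.6
Terminal payoffs (K − S): max(-22.09, 0) = 0, max(24.2, 0) = 24.2, max(56.4, 0) = 56.4
Node u (S = 132.2): V_u = e^(−0.08)·[0.8094·0.0000 + 0.1906·24.2000] = 4.2581
Node d (S = 92): V_d = e^(−0.08)·[0.8094·24.2000 + 0.1906·56.4000] = 28.0051
Node 0 (S = 115): V_0 = e^(−0.08)·[0.8094·4.2581 + 0.1906·28.0051] = 8.1091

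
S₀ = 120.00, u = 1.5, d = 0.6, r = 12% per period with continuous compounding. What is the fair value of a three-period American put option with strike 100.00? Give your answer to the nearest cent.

12.74

Risk-neutral probability p = (e^0.12 − 0.6)/(1.5 − 0.6) = 0.5275/0.9000 = 0.5861
Terminal stock prices: S_uuu = 405, S_uud = 162, S_udd = 64.8, S_ddd = 25.92
Terminal payoffs (K − S): max(-305, 0) = 0, max(-62, 0) = 0, max(35.2, 0) = 35.2, max(74.08, 0) = 74.08
Node uu (S = 270): continuation = e^(−0.12)·[0.5861·0.0000 + 0.4139·0.0000] = 0.0000; exercise value = 0.0000 ≤ continuation, so V_uu = 0.0000
Node ud (S = 108): continuation = e^(−0.12)·[0.5861·0.0000 + 0.4139·35.2000] = 12.9216; exercise value = 0.0000 ≤ continuation, so V_ud = 12.9216
Node dd (S = 43.2): continuation = e^(−0.12)·[0.5861·35.2000 + 0.4139·74.0800] = 45.4920; exercise value = 56.8000 > continuation, so V_dd = 56.8000 (exercise)
Node u (S = 180): continuation = e^(−0.12)·[0.5861·0.0000 + 0.4139·12.9216] = 4.7434; exercise value = 0.0000 ≤ continuation, so V_u = 4.7434
Node d (S = 72): continuation = e^(−0.12)·[0.5861·12.9216 + 0.4139·56.8000] = 27.5677; exercise value = 28.0000 > continuation, so V_d = 28.0000 (exercise)
Node 0 (S = 120): continuation = e^(−0.12)·[0.5861·4.7434 + 0.4139·28.0000] = 12.7443; exercise value = 0.0000 ≤ continuation, so V_0 = 12.7443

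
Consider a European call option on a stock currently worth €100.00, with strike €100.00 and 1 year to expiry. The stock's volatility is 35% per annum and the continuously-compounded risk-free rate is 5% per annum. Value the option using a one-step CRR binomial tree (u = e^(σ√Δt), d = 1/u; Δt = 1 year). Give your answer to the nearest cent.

€19.34

CRR parameters: u = e^(σ√Δt) = e^(0.35·√1) = 1.4191, d = 1/u = 0.7047
Per-period rate: rΔt = 0.05·1 = 0.05, so R = e^0.05 = 1.0513
Risk-neutral probability p = (e^0.05 − 0.7047)/(1.4191 − 0.7047) = 0.3466/0.7144 = 0.4852
Terminal stock prices: S_u = 141.9, S_d = 70.47
Terminal payoffs (S − K): max(41.91, 0) = 41.91, max(-29.53, 0) = 0
Node 0 (S = 100): V_0 = e^(−0.05)·[0.4852·41.9068 + 0.5148·0.0000] = 19.3396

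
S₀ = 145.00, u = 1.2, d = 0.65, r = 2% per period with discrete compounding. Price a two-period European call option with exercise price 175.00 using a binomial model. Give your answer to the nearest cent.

14.70

Risk-neutral probability p = (1 + 0.02 − 0.65)/(1.2 − 0.65) = 0.3700/0.5500 = 0.6727
Terminal stock prices: S_uu = 208.8, S_ud = 113.1, S_dd = 61.26
Terminal payoffs (S − K): max(33.8, 0) = 33.8, max(-61.9, 0) = 0, max(-113.7, 0) = 0
Node u (S = 174): V_u = 1/1.02·[0.6727·33.8000 + 0.3273·0.0000] = 22.2923
Node d (S = 94.25): V_d = 1/1.02·[0.6727·0.0000 + 0.3273·0.0000] = 0.0000
Node 0 (S = 145): V_0 = 1/1.02·[0.6727·22.2923 + 0.3273·0.0000] = 14.7026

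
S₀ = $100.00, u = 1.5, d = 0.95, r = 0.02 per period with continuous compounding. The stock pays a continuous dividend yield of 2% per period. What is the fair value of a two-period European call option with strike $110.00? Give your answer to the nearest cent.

$6.07

Per-period risk-free factor R = e^0.02 = 1.0202; dividend-adjusted growth = e^(0.02−0.02) = 1.0000.
Risk-neutral probability p = (1.0000 − 0.95)/(1.5 − 0.95) = 0.0500/0.5500 = 0.0909
Terminal stock prices: S_uu = 225, S_ud = 142.5, S_dd = 90.25
Terminal payoffs (S − K): max(115, 0) = 115, max(32.5, 0) = 32.5, max(-19.75, 0) = 0
Node u (S = 150): V_u = e^(−0.02)·[0.0909·115.0000 + 0.9091·32.5000] = 39.2079
Node d (S = 95): V_d = e^(−0.02)·[0.0909·32.5000 + 0.9091·0.0000] = 2.8960
Node 0 (S = 100): V_0 = e^(−0.02)·[0.0909·39.2079 + 0.9091·2.8960] = 6.0744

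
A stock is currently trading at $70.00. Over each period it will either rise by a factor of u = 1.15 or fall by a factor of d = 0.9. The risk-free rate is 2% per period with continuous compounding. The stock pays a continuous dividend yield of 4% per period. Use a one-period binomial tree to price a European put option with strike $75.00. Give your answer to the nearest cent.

$7.99

Per-period risk-free factor R = e^0.02 = 1.0202; dividend-adjusted growth = e^(0.02−0.04) = 0.9802.
Risk-neutral probability p = (0.9802 − 0.9)/(1.15 − 0.9) = 0.0802/0.2500 = 0.3208
Terminal stock prices: S_u = 80.5, S_d = 63
Terminal payoffs (K − S): max(-5.5, 0) = 0, max(12, 0) = 12
Node 0 (S = 70): V_0 = e^(−0.02)·[0.3208·0.0000 + 0.6792·12.0000] = 7.9891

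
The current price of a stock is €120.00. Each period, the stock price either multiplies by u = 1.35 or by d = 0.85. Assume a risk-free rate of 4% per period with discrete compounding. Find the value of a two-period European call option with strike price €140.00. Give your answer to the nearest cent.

Risk-neutral probability p = (1 + 0.04 − 0.85)/(1.35 − 0.85) = 0.1900/0.5000 = 0.3800
Terminal stock prices: S_uu = 218.7, S_ud = 137.7, S_dd = 86.7
Terminal payoffs (S − K): max(78.7, 0) = 78.7, max(-2.3, 0) = 0, max(-53.3, 0) = 0
Node u (S = 162): V_u = 1/1.04·[0.3800·78.7000 + 0.6200·0.0000] = 28.7558
Node d (S = 102): V_d = 1/1.04·[0.3800·0.0000 + 0.6200·0.0000] = 0.0000
Node 0 (S = 120): V_0 = 1/1.04·[0.3800·28.7558 + 0.6200·0.0000] = 10.5069

€10.51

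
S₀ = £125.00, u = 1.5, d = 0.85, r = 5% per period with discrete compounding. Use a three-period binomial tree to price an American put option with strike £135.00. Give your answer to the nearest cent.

Risk-neutral probability p = (1 + 0.05 − 0.85)/(1.5 − 0.85) = 0.2000/0.6500 = 0.3077
Terminal stock prices: S_uuu = 421.9, S_uud = 239.1, S_udd = 135.5, S_ddd = 76.77
Terminal payoffs (K − S): max(-286.9, 0) = 0, max(-104.1, 0) = 0, max(-0.4687, 0) = 0, max(58.23, 0) = 58.23
Node uu (S = 281.2): continuation = 1/1.05·[0.3077·0.0000 + 0.6923·0.0000] = 0.0000; exercise value = 0.0000 ≤ continuation, so V_uu = 0.0000
Node ud (S = 159.4): continuation = 1/1.05·[0.3077·0.0000 + 0.6923·0.0000] = 0.0000; exercise value = 0.0000 ≤ continuation, so V_ud = 0.0000
Node dd (S = 90.31): continuation = 1/1.05·[0.3077·0.0000 + 0.6923·58.2344] = 38.3963; exercise value = 44.6875 > continuation, so V_dd = 44.6875 (exercise)
Node u (S = 187.5): continuation = 1/1.05·[0.3077·0.0000 + 0.6923·0.0000] = 0.0000; exercise value = 0.0000 ≤ continuation, so V_u = 0.0000
Node d (S = 106.2): continuation = 1/1.05·[0.3077·0.0000 + 0.6923·44.6875] = 29.4643; exercise value = 28.7500 ≤ continuation, so V_d = 29.4643
Node 0 (S = 125): continuation = 1/1.05·[0.3077·0.0000 + 0.6923·29.4643] = 19.4270; exercise value = 10.0000 ≤ continuation, so V_0 = 19.4270

£19.43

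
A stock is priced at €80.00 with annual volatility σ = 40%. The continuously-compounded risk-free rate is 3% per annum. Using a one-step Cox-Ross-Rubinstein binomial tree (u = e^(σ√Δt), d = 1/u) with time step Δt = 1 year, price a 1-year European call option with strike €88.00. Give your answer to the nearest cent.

CRR parameters: u = e^(σ√Δt) = e^(0.4·√1) = 1.4918, d = 1/u = 0.6703
Per-period rate: rΔt = 0.03·1 = 0.03, so R = e^0.03 = 1.0305
Risk-neutral probability p = (e^0.03 − 0.6703)/(1.4918 − 0.6703) = 0.3601/0.8215 = 0.4384
Terminal stock prices: S_u = 119.3, S_d = 53.63
Terminal payoffs (S − K): max(31.35, 0) = 31.35, max(-34.37, 0) = 0
Node 0 (S = 80): V_0 = e^(−0.03)·[0.4384·31.3460 + 0.5616·0.0000] = 13.3354

€13.34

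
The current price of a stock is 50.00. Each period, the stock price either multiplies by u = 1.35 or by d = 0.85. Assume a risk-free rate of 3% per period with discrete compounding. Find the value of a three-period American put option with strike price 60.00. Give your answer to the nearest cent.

12.39

Risk-neutral probability p = (1 + 0.03 − 0.85)/(1.35 − 0.85) = 0.1800/0.5000 = 0.3600
Terminal stock prices: S_uuu = 123, S_uud = 77.46, S_udd = 48.77, S_ddd = 30.71
Terminal payoffs (K − S): max(-63.02, 0) = 0, max(-17.46, 0) = 0, max(11.23, 0) = 11.23, max(29.29, 0) = 29.29
Node uu (S = 91.13): continuation = 1/1.03·[0.3600·0.0000 + 0.6400·0.0000] = 0.0000; exercise value = 0.0000 ≤ continuation, so V_uu = 0.0000
Node ud (S = 57.38): continuation = 1/1.03·[0.3600·0.0000 + 0.6400·11.2313] = 6.9786; exercise value = 2.6250 ≤ continuation, so V_ud = 6.9786
Node dd (S = 36.12): continuation = 1/1.03·[0.3600·11.2313 + 0.6400·29.2938] = 22.1274; exercise value = 23.8750 > continuation, so V_dd = 23.8750 (exercise)
Node u (S = 67.5): continuation = 1/1.03·[0.3600·0.0000 + 0.6400·6.9786] = 4.3362; exercise value = 0.0000 ≤ continuation, so V_u = 4.3362
Node d (S = 42.5): continuation = 1/1.03·[0.3600·6.9786 + 0.6400·23.8750] = 17.2741; exercise value = 17.5000 > continuation, so V_d = 17.5000 (exercise)
Node 0 (S = 50): continuation = 1/1.03·[0.3600·4.3362 + 0.6400·17.5000] = 12.3894; exercise value = 10.0000 ≤ continuation, so V_0 = 12.3894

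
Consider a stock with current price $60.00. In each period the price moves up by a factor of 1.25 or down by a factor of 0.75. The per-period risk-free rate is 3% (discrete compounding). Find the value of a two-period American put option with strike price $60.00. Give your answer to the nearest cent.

Risk-neutral probability p = (1 + 0.03 − 0.75)/(1.25 − 0.75) = 0.2800/0.5000 = 0.5600
Terminal stock prices: S_uu = 93.75, S_ud = 56.25, S_dd = 33.75
Terminal payoffs (K − S): max(-33.75, 0) = 0, max(3.75, 0) = 3.75, max(26.25, 0) = 26.25
Node u (S = 75): continuation = 1/1.03·[0.5600·0.0000 + 0.4400·3.7500] = 1.6019; exercise value = 0.0000 ≤ continuation, so V_u = 1.6019
Node d (S = 45): continuation = 1/1.03·[0.5600·3.7500 + 0.4400·26.2500] = 13.2524; exercise value = 15.0000 > continuation, so V_d = 15.0000 (exercise)
Node 0 (S = 60): continuation = 1/1.03·[0.5600·1.6019 + 0.4400·15.0000] = 7.2787; exercise value = 0.0000 ≤ continuation, so V_0 = 7.2787

$7.28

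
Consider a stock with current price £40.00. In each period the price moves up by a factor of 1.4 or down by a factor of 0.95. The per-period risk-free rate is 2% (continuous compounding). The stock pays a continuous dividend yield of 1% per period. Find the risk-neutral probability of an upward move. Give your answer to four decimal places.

Per-period risk-free factor R = e^0.02 = 1.0202; dividend-adjusted growth = e^(0.02−0.01) = 1.0101.
Risk-neutral probability p = (1.0101 − 0.95)/(1.4 − 0.95) = 0.0601/0.4500 = 0.1334

p = 0.1334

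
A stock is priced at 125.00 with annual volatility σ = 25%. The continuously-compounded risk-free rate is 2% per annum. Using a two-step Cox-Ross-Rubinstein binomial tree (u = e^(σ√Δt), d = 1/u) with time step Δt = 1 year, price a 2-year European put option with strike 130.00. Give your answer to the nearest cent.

CRR parameters: u = e^(σ√Δt) = e^(0.25·√1) = 1.2840, d = 1/u = 0.7788
Per-period rate: rΔt = 0.02·1 = 0.02, so R = e^0.02 = 1.0202
Risk-neutral probability p = (e^0.02 − 0.7788)/(1.2840 − 0.7788) = 0.2414/0.5052 = 0.4778
Terminal stock prices: S_uu = 206.1, S_ud = 125, S_dd = 75.82
Terminal payoffs (K − S): max(-76.09, 0) = 0, max(5, 0) = 5, max(54.18, 0) = 54.18
Node u (S = 160.5): V_u = e^(−0.02)·[0.4778·0.0000 + 0.5222·5.0000] = 2.5593
Node d (S = 97.35): V_d = e^(−0.02)·[0.4778·5.0000 + 0.5222·54.1837] = 30.0757
Node 0 (S = 125): V_0 = e^(−0.02)·[0.4778·2.5593 + 0.5222·30.0757] = 16.5929

16.59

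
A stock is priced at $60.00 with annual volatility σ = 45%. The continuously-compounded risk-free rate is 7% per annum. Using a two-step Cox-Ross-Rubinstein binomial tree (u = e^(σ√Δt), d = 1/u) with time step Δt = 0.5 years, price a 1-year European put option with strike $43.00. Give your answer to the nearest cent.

$2.88

CRR parameters: u = e^(σ√Δt) = e^(0.45·√0.5) = 1.3746, d = 1/u = 0.7275
Per-period rate: rΔt = 0.07·0.5 = 0.035, so R = e^0.035 = 1.0356
Risk-neutral probability p = (e^0.035 − 0.7275)/(1.3746 − 0.7275) = 0.3082/0.6472 = 0.4762
Terminal stock prices: S_uu = 113.4, S_ud = 60, S_dd = 31.75
Terminal payoffs (K − S): max(-70.38, 0) = 0, max(-17, 0) = 0, max(11.25, 0) = 11.25
Node u (S = 82.48): V_u = e^(−0.035)·[0.4762·0.0000 + 0.5238·0.0000] = 0.0000
Node d (S = 43.65): V_d = e^(−0.035)·[0.4762·0.0000 + 0.5238·11.2482] = 5.6897
Node 0 (S = 60): V_0 = e^(−0.035)·[0.4762·0.0000 + 0.5238·5.6897] = 2.8780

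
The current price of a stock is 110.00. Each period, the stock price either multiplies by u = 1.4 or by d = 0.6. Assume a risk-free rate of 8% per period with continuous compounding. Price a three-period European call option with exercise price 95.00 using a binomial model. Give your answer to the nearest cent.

47.59

Risk-neutral probability p = (e^0.08 − 0.6)/(1.4 − 0.6) = 0.4833/0.8000 = 0.6041
Terminal stock prices: S_uuu = 301.8, S_uud = 129.4, S_udd = 55.44, S_ddd = 23.76
Terminal payoffs (S − K): max(206.8, 0) = 206.8, max(34.36, 0) = 34.36, max(-39.56, 0) = 0, max(-71.24, 0) = 0
Node uu (S = 215.6): V_uu = e^(−0.08)·[0.6041·206.8400 + 0.3959·34.3600] = 127.9039
Node ud (S = 92.4): V_ud = e^(−0.08)·[0.6041·34.3600 + 0.3959·0.0000] = 19.1613
Node dd (S = 39.6): V_dd = e^(−0.08)·[0.6041·0.0000 + 0.3959·0.0000] = 0.0000
Node u (S = 154): V_u = e^(−0.08)·[0.6041·127.9039 + 0.3959·19.1613] = 78.3298
Node d (S = 66): V_d = e^(−0.08)·[0.6041·19.1613 + 0.3959·0.0000] = 10.6855
Node 0 (S = 110): V_0 = e^(−0.08)·[0.6041·78.3298 + 0.3959·10.6855] = 47.5867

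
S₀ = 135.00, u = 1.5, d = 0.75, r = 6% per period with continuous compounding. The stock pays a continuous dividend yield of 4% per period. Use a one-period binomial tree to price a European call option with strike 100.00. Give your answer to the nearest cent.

Per-period risk-free factor R = e^0.06 = 1.0618; dividend-adjusted growth = e^(0.06−0.04) = 1.0202.
Risk-neutral probability p = (1.0202 − 0.75)/(1.5 − 0.75) = 0.2702/0.7500 = 0.3603
Terminal stock prices: S_u = 202.5, S_d = 101.2
Terminal payoffs (S − K): max(102.5, 0) = 102.5, max(1.25, 0) = 1.25
Node 0 (S = 135): V_0 = e^(−0.06)·[0.3603·102.5000 + 0.6397·1.2500] = 35.5301

35.53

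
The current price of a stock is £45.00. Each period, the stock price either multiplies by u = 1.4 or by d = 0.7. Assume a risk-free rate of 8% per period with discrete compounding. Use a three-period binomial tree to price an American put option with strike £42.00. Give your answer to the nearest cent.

Risk-neutral probability p = (1 + 0.08 − 0.7)/(1.4 − 0.7) = 0.3800/0.7000 = 0.5429
Terminal stock prices: S_uuu = 123.5, S_uud = 61.74, S_udd = 30.87, S_ddd = 15.43
Terminal payoffs (K − S): max(-81.48, 0) = 0, max(-19.74, 0) = 0, max(11.13, 0) = 11.13, max(26.57, 0) = 26.57
Node uu (S = 88.2): continuation = 1/1.08·[0.5429·0.0000 + 0.4571·0.0000] = 0.0000; exercise value = 0.0000 ≤ continuation, so V_uu = 0.0000
Node ud (S = 44.1): continuation = 1/1.08·[0.5429·0.0000 + 0.4571·11.1300] = 4.7111; exercise value = 0.0000 ≤ continuation, so V_ud = 4.7111
Node dd (S = 22.05): continuation = 1/1.08·[0.5429·11.1300 + 0.4571·26.5650] = 16.8389; exercise value = 19.9500 > continuation, so V_dd = 19.9500 (exercise)
Node u (S = 63): continuation = 1/1.08·[0.5429·0.0000 + 0.4571·4.7111] = 1.9941; exercise value = 0.0000 ≤ continuation, so V_u = 1.9941
Node d (S = 31.5): continuation = 1/1.08·[0.5429·4.7111 + 0.4571·19.9500] = 10.8125; exercise value = 10.5000 ≤ continuation, so V_d = 10.8125
Node 0 (S = 45): continuation = 1/1.08·[0.5429·1.9941 + 0.4571·10.8125] = 5.5790; exercise value = 0.0000 ≤ continuation, so V_0 = 5.5790

£5.58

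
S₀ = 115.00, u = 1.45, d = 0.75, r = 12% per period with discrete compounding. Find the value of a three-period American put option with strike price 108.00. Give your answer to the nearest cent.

10.34

Risk-neutral probability p = (1 + 0.12 − 0.75)/(1.45 − 0.75) = 0.3700/0.7000 = 0.5286
Terminal stock prices: S_uuu = 350.6, S_uud = 181.3, S_udd = 93.8, S_ddd = 48.52
Terminal payoffs (K − S): max(-242.6, 0) = 0, max(-73.34, 0) = 0, max(14.2, 0) = 14.2, max(59.48, 0) = 59.48
Node uu (S = 241.8): continuation = 1/1.12·[0.5286·0.0000 + 0.4714·0.0000] = 0.0000; exercise value = 0.0000 ≤ continuation, so V_uu = 0.0000
Node ud (S = 125.1): continuation = 1/1.12·[0.5286·0.0000 + 0.4714·14.2031] = 5.9784; exercise value = 0.0000 ≤ continuation, so V_ud = 5.9784
Node dd (S = 64.69): continuation = 1/1.12·[0.5286·14.2031 + 0.4714·59.4844] = 31.7411; exercise value = 43.3125 > continuation, so V_dd = 43.3125 (exercise)
Node u (S = 166.8): continuation = 1/1.12·[0.5286·0.0000 + 0.4714·5.9784] = 2.5164; exercise value = 0.0000 ≤ continuation, so V_u = 2.5164
Node d (S = 86.25): continuation = 1/1.12·[0.5286·5.9784 + 0.4714·43.3125] = 21.0524; exercise value = 21.7500 > continuation, so V_d = 21.7500 (exercise)
Node 0 (S = 115): continuation = 1/1.12·[0.5286·2.5164 + 0.4714·21.7500] = 10.3426; exercise value = 0.0000 ≤ continuation, so V_0 = 10.3426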